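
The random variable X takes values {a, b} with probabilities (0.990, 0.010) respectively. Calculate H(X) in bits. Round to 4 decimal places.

0.0808 bits

H(X) = −Σ p·log₂ p.
  −(0.990)·log₂(0.990) = 0.01435
  −(0.010)·log₂(0.010) = 0.06644
Sum: 0.01435 + 0.06644 = 0.0808 bits.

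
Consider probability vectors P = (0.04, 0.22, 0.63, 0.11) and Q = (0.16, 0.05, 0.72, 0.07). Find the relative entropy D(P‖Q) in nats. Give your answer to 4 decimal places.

0.2361 nats

D(P‖Q) = Σ p·ln(p/q).
  0.04·ln(0.04/0.16) = -0.05545
  0.22·ln(0.22/0.05) = 0.32595
  0.63·ln(0.63/0.72) = -0.08412
  0.11·ln(0.11/0.07) = 0.04972
D(P‖Q) = 0.2361 nats.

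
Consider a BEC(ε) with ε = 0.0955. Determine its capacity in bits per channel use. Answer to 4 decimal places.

0.9045 bits

Binary erasure channel: capacity C = 1 − ε.
C = 1 − 0.0955 = 0.9045 bits per channel use.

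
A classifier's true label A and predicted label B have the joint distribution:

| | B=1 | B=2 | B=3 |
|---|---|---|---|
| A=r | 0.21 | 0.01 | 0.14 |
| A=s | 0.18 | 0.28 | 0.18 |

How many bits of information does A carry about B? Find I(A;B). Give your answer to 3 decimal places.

Marginals: p(A) = (0.3600, 0.6400), p(B) = (0.3900, 0.2900, 0.3200).
I(A;B) = H(A) + H(B) − H(A,B).
H(A) = 0.9427, H(B) = 1.5737, H(A,B) = 2.3412.
I(A;B) = 0.9427 + 1.5737 − 2.3412 = 0.175 bits.

0.175 bits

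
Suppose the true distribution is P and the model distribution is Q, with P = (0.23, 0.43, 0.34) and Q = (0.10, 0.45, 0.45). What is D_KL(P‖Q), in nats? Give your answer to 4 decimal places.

0.0767 nats

D(P‖Q) = Σ p·ln(p/q).
  0.23·ln(0.23/0.10) = 0.19157
  0.43·ln(0.43/0.45) = -0.01955
  0.34·ln(0.34/0.45) = -0.09530
D(P‖Q) = 0.0767 nats.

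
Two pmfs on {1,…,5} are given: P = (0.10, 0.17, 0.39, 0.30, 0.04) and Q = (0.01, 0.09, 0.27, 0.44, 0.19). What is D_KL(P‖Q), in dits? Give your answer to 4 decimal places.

D(P‖Q) = Σ p·log₁₀(p/q).
  0.10·log₁₀(0.10/0.01) = 0.10000
  0.17·log₁₀(0.17/0.09) = 0.04696
  0.39·log₁₀(0.39/0.27) = 0.06228
  0.30·log₁₀(0.30/0.44) = -0.04990
  0.04·log₁₀(0.04/0.19) = -0.02707
D(P‖Q) = 0.1323 dits.

0.1323 dits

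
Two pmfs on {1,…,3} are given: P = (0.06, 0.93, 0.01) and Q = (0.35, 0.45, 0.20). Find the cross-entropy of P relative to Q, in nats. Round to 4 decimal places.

H(P,Q) = −Σ p·ln q.
  −0.06·ln(0.35) = 0.06299
  −0.93·ln(0.45) = 0.74261
  −0.01·ln(0.20) = 0.01609
H(P,Q) = 0.8217 nats.

0.8217 nats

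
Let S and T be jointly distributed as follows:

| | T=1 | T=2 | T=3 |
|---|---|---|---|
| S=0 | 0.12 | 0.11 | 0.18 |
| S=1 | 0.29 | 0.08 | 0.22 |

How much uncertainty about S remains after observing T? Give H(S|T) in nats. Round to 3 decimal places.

Marginals: p(S) = (0.4100, 0.5900), p(T) = (0.4100, 0.1900, 0.4000).
H(S|T) = Σ p(T) · H(S|T=·).
  T=1: p=0.4100, H(S|T=1) = 0.6045
  T=2: p=0.1900, H(S|T=2) = 0.6806
  T=3: p=0.4000, H(S|T=3) = 0.6881
Weighted sum = 0.652 nats.

0.652 nats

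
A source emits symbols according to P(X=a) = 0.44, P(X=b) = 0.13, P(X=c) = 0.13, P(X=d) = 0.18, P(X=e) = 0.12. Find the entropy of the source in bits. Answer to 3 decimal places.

2.099 bits

H(X) = −Σ p·log₂ p.
  −(0.44)·log₂(0.44) = 0.5211
  −(0.13)·log₂(0.13) = 0.3826
  −(0.13)·log₂(0.13) = 0.3826
  −(0.18)·log₂(0.18) = 0.4453
  −(0.12)·log₂(0.12) = 0.3671
Sum: 0.5211 + 0.3826 + 0.3826 + 0.4453 + 0.3671 = 2.099 bits.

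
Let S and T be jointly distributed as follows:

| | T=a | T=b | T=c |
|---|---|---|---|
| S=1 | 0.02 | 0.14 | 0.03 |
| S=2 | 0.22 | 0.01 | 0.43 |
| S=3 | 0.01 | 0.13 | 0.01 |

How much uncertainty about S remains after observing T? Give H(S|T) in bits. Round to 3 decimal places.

Chain rule: H(S|T) = H(S,T) − H(T).
Marginals: p(S) = (0.1900, 0.6600, 0.1500), p(T) = (0.2500, 0.2800, 0.4700).
H(S,T) = 2.2479 bits; H(T) = 1.5262 bits.
H(S|T) = 2.2479 − 1.5262 = 0.722 bits.

0.722 bits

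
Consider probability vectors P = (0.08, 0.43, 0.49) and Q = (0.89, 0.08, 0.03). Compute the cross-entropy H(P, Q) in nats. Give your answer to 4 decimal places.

H(P,Q) = −Σ p·ln q.
  −0.08·ln(0.89) = 0.00932
  −0.43·ln(0.08) = 1.08606
  −0.49·ln(0.03) = 1.71821
H(P,Q) = 2.8136 nats.

2.8136 nats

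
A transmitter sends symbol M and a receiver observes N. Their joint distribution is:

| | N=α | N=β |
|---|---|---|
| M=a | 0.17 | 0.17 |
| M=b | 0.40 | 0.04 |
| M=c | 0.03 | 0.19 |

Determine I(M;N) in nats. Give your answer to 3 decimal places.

Marginals: p(M) = (0.3400, 0.4400, 0.2200), p(N) = (0.6000, 0.4000).
I(M;N) = H(M) + H(N) − H(M,N).
H(M) = 1.0611, H(N) = 0.6730, H(M,N) = 1.5185.
I(M;N) = 1.0611 + 0.6730 − 1.5185 = 0.216 nats.

0.216 nats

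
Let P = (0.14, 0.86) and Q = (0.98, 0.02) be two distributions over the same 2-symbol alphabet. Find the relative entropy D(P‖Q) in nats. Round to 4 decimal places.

D(P‖Q) = Σ p·ln(p/q).
  0.14·ln(0.14/0.98) = -0.27243
  0.86·ln(0.86/0.02) = 3.23463
D(P‖Q) = 2.9622 nats.

2.9622 nats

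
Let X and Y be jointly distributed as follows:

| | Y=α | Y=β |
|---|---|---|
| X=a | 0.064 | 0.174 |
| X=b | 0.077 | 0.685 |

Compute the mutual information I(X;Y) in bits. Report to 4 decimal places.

0.0271 bits

Marginals: p(X) = (0.2380, 0.7620), p(Y) = (0.1410, 0.8590).
I(X;Y) = H(X) + H(Y) − H(X,Y).
H(X) = 0.7917, H(Y) = 0.5869, H(X,Y) = 1.3515.
I(X;Y) = 0.7917 + 0.5869 − 1.3515 = 0.0271 bits.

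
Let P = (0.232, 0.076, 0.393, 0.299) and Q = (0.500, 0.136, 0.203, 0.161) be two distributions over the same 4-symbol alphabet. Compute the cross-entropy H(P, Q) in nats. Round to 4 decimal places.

1.4852 nats

H(P,Q) = −Σ p·ln q.
  −0.232·ln(0.500) = 0.16081
  −0.076·ln(0.136) = 0.15163
  −0.393·ln(0.203) = 0.62666
  −0.299·ln(0.161) = 0.54608
H(P,Q) = 1.4852 nats.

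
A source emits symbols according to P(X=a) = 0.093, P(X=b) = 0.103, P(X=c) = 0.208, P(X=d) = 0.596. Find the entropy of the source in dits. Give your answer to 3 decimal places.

0.473 dits

H(X) = −Σ p·log₁₀ p.
  −(0.093)·log₁₀(0.093) = 0.0959
  −(0.103)·log₁₀(0.103) = 0.1017
  −(0.208)·log₁₀(0.208) = 0.1418
  −(0.596)·log₁₀(0.596) = 0.1340
Sum: 0.0959 + 0.1017 + 0.1418 + 0.1340 = 0.473 dits.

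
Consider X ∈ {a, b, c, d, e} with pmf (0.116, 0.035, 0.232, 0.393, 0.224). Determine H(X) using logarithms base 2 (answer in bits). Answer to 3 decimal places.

H(X) = −Σ p·log₂ p.
  −(0.116)·log₂(0.116) = 0.3605
  −(0.035)·log₂(0.035) = 0.1693
  −(0.232)·log₂(0.232) = 0.4890
  −(0.393)·log₂(0.393) = 0.5295
  −(0.224)·log₂(0.224) = 0.4835
Sum: 0.3605 + 0.1693 + 0.4890 + 0.5295 + 0.4835 = 2.032 bits.

2.032 bits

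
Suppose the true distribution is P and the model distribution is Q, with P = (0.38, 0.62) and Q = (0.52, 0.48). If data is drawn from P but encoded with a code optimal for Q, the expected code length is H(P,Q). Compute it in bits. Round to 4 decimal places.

H(P,Q) = −Σ p·log₂ q.
  −0.38·log₂(0.52) = 0.35850
  −0.62·log₂(0.48) = 0.65651
H(P,Q) = 1.0150 bits.

1.0150 bits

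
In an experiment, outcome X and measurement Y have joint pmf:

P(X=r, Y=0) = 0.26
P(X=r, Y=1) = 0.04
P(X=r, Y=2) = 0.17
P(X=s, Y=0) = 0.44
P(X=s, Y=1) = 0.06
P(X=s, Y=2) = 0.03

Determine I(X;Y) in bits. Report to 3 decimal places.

Marginals: p(X) = (0.4700, 0.5300), p(Y) = (0.7000, 0.1000, 0.2000).
I(X;Y) = H(X) + H(Y) − H(X,Y).
H(X) = 0.9974, H(Y) = 1.1568, H(X,Y) = 2.0421.
I(X;Y) = 0.9974 + 1.1568 − 2.0421 = 0.112 bits.

0.112 bits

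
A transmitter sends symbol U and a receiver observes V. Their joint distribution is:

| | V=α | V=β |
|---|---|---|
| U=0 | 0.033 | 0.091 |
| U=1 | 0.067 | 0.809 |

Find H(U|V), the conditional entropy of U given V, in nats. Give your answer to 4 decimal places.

0.3582 nats

Chain rule: H(U|V) = H(U,V) − H(V).
Marginals: p(U) = (0.1240, 0.8760), p(V) = (0.1000, 0.9000).
H(U,V) = 0.6833 nats; H(V) = 0.3251 nats.
H(U|V) = 0.6833 − 0.3251 = 0.3582 nats.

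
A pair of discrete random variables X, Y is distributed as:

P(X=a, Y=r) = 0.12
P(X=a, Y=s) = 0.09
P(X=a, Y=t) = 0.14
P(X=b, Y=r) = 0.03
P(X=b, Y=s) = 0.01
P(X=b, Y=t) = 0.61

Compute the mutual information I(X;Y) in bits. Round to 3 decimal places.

Marginals: p(X) = (0.3500, 0.6500), p(Y) = (0.1500, 0.1000, 0.7500).
I(X;Y) = H(X) + H(Y) − H(X,Y).
H(X) = 0.9341, H(Y) = 1.0540, H(X,Y) = 1.7300.
I(X;Y) = 0.9341 + 1.0540 − 1.7300 = 0.258 bits.

0.258 bits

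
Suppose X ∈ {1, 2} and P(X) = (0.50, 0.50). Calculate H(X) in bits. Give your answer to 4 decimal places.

1.0000 bits

H(X) = −Σ p·log₂ p.
  −(0.50)·log₂(0.50) = 0.50000
  −(0.50)·log₂(0.50) = 0.50000
Sum: 0.50000 + 0.50000 = 1.0000 bits.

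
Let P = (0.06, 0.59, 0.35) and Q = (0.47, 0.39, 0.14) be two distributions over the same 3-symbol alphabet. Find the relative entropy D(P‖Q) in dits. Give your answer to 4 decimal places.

0.1917 dits

D(P‖Q) = Σ p·log₁₀(p/q).
  0.06·log₁₀(0.06/0.47) = -0.05364
  0.59·log₁₀(0.59/0.39) = 0.10607
  0.35·log₁₀(0.35/0.14) = 0.13928
D(P‖Q) = 0.1917 dits.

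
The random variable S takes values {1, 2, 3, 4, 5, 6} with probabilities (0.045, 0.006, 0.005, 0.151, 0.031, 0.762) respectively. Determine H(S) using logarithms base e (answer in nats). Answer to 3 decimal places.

H(S) = −Σ p·ln p.
  −(0.045)·ln(0.045) = 0.1395
  −(0.006)·ln(0.006) = 0.0307
  −(0.005)·ln(0.005) = 0.0265
  −(0.151)·ln(0.151) = 0.2855
  −(0.031)·ln(0.031) = 0.1077
  −(0.762)·ln(0.762) = 0.2071
Sum: 0.1395 + 0.0307 + 0.0265 + 0.2855 + 0.1077 + 0.2071 = 0.797 nats.

0.797 nats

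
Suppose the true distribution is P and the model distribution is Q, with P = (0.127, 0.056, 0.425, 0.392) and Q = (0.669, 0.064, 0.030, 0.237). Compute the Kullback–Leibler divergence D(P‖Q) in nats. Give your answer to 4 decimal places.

1.1054 nats

D(P‖Q) = Σ p·ln(p/q).
  0.127·ln(0.127/0.669) = -0.21102
  0.056·ln(0.056/0.064) = -0.00748
  0.425·ln(0.425/0.030) = 1.12663
  0.392·ln(0.392/0.237) = 0.19726
D(P‖Q) = 1.1054 nats.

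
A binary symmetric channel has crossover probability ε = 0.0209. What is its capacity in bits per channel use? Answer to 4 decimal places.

0.8535 bits

Binary symmetric channel: C = 1 − h₂(ε) where h₂ is the binary entropy function.
h₂(0.0209) = −0.0209·log₂0.0209 − 0.9791·log₂0.9791 = 0.1465.
C = 1 − 0.1465 = 0.8535 bits per channel use.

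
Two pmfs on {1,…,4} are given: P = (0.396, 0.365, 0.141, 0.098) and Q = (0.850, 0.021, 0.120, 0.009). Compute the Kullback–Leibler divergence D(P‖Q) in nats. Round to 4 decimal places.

0.9965 nats

D(P‖Q) = Σ p·ln(p/q).
  0.396·ln(0.396/0.850) = -0.30247
  0.365·ln(0.365/0.021) = 1.04221
  0.141·ln(0.141/0.120) = 0.02274
  0.098·ln(0.098/0.009) = 0.23400
D(P‖Q) = 0.9965 nats.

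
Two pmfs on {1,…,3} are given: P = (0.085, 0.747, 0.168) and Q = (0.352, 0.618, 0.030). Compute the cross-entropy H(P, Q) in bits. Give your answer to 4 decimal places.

1.4966 bits

H(P,Q) = −Σ p·log₂ q.
  −0.085·log₂(0.352) = 0.12804
  −0.747·log₂(0.618) = 0.51866
  −0.168·log₂(0.030) = 0.84989
H(P,Q) = 1.4966 bits.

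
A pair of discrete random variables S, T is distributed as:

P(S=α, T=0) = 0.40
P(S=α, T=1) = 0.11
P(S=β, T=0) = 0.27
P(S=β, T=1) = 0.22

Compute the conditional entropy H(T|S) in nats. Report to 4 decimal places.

Marginals: p(S) = (0.5100, 0.4900), p(T) = (0.6700, 0.3300).
H(T|S) = Σ p(S) · H(T|S=·).
  S=α: p=0.5100, H(T|S=α) = 0.5214
  S=β: p=0.4900, H(T|S=β) = 0.6879
Weighted sum = 0.6030 nats.

0.6030 nats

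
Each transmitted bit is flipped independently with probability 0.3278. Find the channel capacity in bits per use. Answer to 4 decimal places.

0.0873 bits

Binary symmetric channel: C = 1 − h₂(ε) where h₂ is the binary entropy function.
h₂(0.3278) = −0.3278·log₂0.3278 − 0.6722·log₂0.6722 = 0.9127.
C = 1 − 0.9127 = 0.0873 bits per channel use.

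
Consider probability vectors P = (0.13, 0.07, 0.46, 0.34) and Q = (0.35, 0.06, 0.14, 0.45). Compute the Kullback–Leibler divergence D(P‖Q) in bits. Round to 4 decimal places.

D(P‖Q) = Σ p·log₂(p/q).
  0.13·log₂(0.13/0.35) = -0.18575
  0.07·log₂(0.07/0.06) = 0.01557
  0.46·log₂(0.46/0.14) = 0.78946
  0.34·log₂(0.34/0.45) = -0.13749
D(P‖Q) = 0.4818 bits.

0.4818 bits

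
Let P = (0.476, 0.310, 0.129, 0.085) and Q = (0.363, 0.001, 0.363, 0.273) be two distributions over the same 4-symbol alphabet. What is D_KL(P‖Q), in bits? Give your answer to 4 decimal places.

2.4161 bits

D(P‖Q) = Σ p·log₂(p/q).
  0.476·log₂(0.476/0.363) = 0.18611
  0.310·log₂(0.310/0.001) = 2.56560
  0.129·log₂(0.129/0.363) = -0.19255
  0.085·log₂(0.085/0.273) = -0.14309
D(P‖Q) = 2.4161 bits.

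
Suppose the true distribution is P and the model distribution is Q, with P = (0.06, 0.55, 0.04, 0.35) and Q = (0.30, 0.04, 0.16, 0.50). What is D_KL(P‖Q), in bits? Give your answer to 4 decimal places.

1.6803 bits

D(P‖Q) = Σ p·log₂(p/q).
  0.06·log₂(0.06/0.30) = -0.13932
  0.55·log₂(0.55/0.04) = 2.07975
  0.04·log₂(0.04/0.16) = -0.08000
  0.35·log₂(0.35/0.50) = -0.18010
D(P‖Q) = 1.6803 bits.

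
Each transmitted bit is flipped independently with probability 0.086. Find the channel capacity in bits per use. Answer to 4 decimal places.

0.5770 bits

Binary symmetric channel: C = 1 − h₂(ε) where h₂ is the binary entropy function.
h₂(0.086) = −0.086·log₂0.086 − 0.914·log₂0.914 = 0.4230.
C = 1 − 0.4230 = 0.5770 bits per channel use.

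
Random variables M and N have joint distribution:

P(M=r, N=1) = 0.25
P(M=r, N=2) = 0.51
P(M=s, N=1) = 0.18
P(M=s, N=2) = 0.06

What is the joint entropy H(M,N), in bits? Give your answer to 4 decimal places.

1.6843 bits

H(M,N) = −Σ p(x,y)·log₂ p(x,y) over all 4 cells.
  cell (r,1): −0.25·log₂0.25 = 0.50000
  cell (r,2): −0.51·log₂0.51 = 0.49543
  cell (s,1): −0.18·log₂0.18 = 0.44531
  cell (s,2): −0.06·log₂0.06 = 0.24353
Sum = 1.6843 bits.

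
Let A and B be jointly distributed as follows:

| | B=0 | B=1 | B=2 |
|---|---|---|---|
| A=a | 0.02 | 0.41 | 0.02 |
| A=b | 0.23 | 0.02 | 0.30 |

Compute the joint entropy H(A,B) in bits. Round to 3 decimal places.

1.875 bits

H(A,B) = −Σ p(x,y)·log₂ p(x,y) over all 6 cells.
  cell (a,0): −0.02·log₂0.02 = 0.1129
  cell (a,1): −0.41·log₂0.41 = 0.5274
  cell (a,2): −0.02·log₂0.02 = 0.1129
  cell (b,0): −0.23·log₂0.23 = 0.4877
  cell (b,1): −0.02·log₂0.02 = 0.1129
  cell (b,2): −0.30·log₂0.30 = 0.5211
Sum = 1.875 bits.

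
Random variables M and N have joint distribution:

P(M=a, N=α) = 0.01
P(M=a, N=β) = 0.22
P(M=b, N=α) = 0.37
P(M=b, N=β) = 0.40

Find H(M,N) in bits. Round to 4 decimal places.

H(M,N) = −Σ p(x,y)·log₂ p(x,y) over all 4 cells.
  cell (a,α): −0.01·log₂0.01 = 0.06644
  cell (a,β): −0.22·log₂0.22 = 0.48057
  cell (b,α): −0.37·log₂0.37 = 0.53073
  cell (b,β): −0.40·log₂0.40 = 0.52877
Sum = 1.6065 bits.

1.6065 bits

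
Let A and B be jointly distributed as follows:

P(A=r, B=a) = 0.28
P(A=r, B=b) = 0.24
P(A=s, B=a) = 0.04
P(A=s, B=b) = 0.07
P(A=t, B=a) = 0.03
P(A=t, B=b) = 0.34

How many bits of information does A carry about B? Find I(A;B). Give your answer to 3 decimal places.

0.162 bits

Marginals: p(A) = (0.5200, 0.1100, 0.3700), p(B) = (0.3500, 0.6500).
I(A;B) = H(A) + H(B) − H(A,B).
H(A) = 1.3716, H(B) = 0.9341, H(A,B) = 2.1436.
I(A;B) = 1.3716 + 0.9341 − 2.1436 = 0.162 bits.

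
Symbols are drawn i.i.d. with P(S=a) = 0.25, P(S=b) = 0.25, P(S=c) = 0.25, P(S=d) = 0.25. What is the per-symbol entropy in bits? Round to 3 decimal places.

2.000 bits

H(S) = −Σ p·log₂ p.
  −(0.25)·log₂(0.25) = 0.5000
  −(0.25)·log₂(0.25) = 0.5000
  −(0.25)·log₂(0.25) = 0.5000
  −(0.25)·log₂(0.25) = 0.5000
Sum: 0.5000 + 0.5000 + 0.5000 + 0.5000 = 2.000 bits.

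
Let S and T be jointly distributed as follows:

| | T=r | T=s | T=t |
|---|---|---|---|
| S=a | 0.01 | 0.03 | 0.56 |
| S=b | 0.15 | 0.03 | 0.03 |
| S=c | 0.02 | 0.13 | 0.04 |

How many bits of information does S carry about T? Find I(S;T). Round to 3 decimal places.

0.609 bits

Marginals: p(S) = (0.6000, 0.2100, 0.1900), p(T) = (0.1800, 0.1900, 0.6300).
I(S;T) = Σ p(x,y)·log₂[p(x,y)/(p(x)p(y))].
  (a,r): 0.01·log₂(0.0926) = -0.0343
  (a,s): 0.03·log₂(0.2632) = -0.0578
  (a,t): 0.56·log₂(1.4815) = 0.3175
  (b,r): 0.15·log₂(3.9683) = 0.2983
  (b,s): 0.03·log₂(0.7519) = -0.0123
  (b,t): 0.03·log₂(0.2268) = -0.0642
  (c,r): 0.02·log₂(0.5848) = -0.0155
  (c,s): 0.13·log₂(3.6011) = 0.2403
  (c,t): 0.04·log₂(0.3342) = -0.0633
Sum = 0.609 bits.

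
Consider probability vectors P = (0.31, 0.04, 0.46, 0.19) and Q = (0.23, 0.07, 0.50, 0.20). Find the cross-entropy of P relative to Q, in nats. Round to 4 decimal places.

H(P,Q) = −Σ p·ln q.
  −0.31·ln(0.23) = 0.45560
  −0.04·ln(0.07) = 0.10637
  −0.46·ln(0.50) = 0.31885
  −0.19·ln(0.20) = 0.30579
H(P,Q) = 1.1866 nats.

1.1866 nats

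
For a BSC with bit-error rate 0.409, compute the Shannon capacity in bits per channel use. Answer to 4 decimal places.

Binary symmetric channel: C = 1 − h₂(ε) where h₂ is the binary entropy function.
h₂(0.409) = −0.409·log₂0.409 − 0.591·log₂0.591 = 0.9760.
C = 1 − 0.9760 = 0.0240 bits per channel use.

0.0240 bits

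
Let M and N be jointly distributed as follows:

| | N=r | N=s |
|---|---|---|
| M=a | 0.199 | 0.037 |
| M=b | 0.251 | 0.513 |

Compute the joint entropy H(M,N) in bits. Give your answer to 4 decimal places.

H(M,N) = −Σ p(x,y)·log₂ p(x,y) over all 4 cells.
  cell (a,r): −0.199·log₂0.199 = 0.46350
  cell (a,s): −0.037·log₂0.037 = 0.17598
  cell (b,r): −0.251·log₂0.251 = 0.50055
  cell (b,s): −0.513·log₂0.513 = 0.49400
Sum = 1.6340 bits.

1.6340 bits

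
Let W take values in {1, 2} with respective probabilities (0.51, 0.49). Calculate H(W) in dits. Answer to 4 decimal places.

0.3009 dits

H(W) = −Σ p·log₁₀ p.
  −(0.51)·log₁₀(0.51) = 0.14914
  −(0.49)·log₁₀(0.49) = 0.15180
Sum: 0.14914 + 0.15180 = 0.3009 dits.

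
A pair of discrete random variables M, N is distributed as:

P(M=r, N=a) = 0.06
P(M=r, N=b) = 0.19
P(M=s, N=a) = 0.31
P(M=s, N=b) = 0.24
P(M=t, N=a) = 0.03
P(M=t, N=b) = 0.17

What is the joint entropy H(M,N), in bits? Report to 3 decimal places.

2.303 bits

H(M,N) = −Σ p(x,y)·log₂ p(x,y) over all 6 cells.
  cell (r,a): −0.06·log₂0.06 = 0.2435
  cell (r,b): −0.19·log₂0.19 = 0.4552
  cell (s,a): −0.31·log₂0.31 = 0.5238
  cell (s,b): −0.24·log₂0.24 = 0.4941
  cell (t,a): −0.03·log₂0.03 = 0.1518
  cell (t,b): −0.17·log₂0.17 = 0.4346
Sum = 2.303 bits.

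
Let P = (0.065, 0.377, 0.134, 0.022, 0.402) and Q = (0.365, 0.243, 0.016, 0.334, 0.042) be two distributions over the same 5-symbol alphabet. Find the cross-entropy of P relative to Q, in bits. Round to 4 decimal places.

H(P,Q) = −Σ p·log₂ q.
  −0.065·log₂(0.365) = 0.09451
  −0.377·log₂(0.243) = 0.76945
  −0.134·log₂(0.016) = 0.79942
  −0.022·log₂(0.334) = 0.03481
  −0.402·log₂(0.042) = 1.83853
H(P,Q) = 3.5367 bits.

3.5367 bits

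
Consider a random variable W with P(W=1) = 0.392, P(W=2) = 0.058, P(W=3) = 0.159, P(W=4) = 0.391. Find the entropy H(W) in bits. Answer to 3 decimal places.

1.719 bits

H(W) = −Σ p·log₂ p.
  −(0.392)·log₂(0.392) = 0.5296
  −(0.058)·log₂(0.058) = 0.2383
  −(0.159)·log₂(0.159) = 0.4218
  −(0.391)·log₂(0.391) = 0.5297
Sum: 0.5296 + 0.2383 + 0.4218 + 0.5297 = 1.719 bits.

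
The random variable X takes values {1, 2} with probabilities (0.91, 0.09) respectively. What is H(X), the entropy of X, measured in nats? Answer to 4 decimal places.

H(X) = −Σ p·ln p.
  −(0.91)·ln(0.91) = 0.08582
  −(0.09)·ln(0.09) = 0.21672
Sum: 0.08582 + 0.21672 = 0.3025 nats.

0.3025 nats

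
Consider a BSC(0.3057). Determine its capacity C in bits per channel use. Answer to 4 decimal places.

0.1119 bits

Binary symmetric channel: C = 1 − h₂(ε) where h₂ is the binary entropy function.
h₂(0.3057) = −0.3057·log₂0.3057 − 0.6943·log₂0.6943 = 0.8881.
C = 1 − 0.8881 = 0.1119 bits per channel use.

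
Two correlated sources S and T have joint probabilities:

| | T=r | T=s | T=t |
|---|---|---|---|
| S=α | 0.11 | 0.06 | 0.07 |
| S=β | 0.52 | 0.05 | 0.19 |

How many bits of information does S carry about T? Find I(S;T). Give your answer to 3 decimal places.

0.046 bits

Marginals: p(S) = (0.2400, 0.7600), p(T) = (0.6300, 0.1100, 0.2600).
I(S;T) = Σ p(x,y)·log₂[p(x,y)/(p(x)p(y))].
  (α,r): 0.11·log₂(0.7275) = -0.0505
  (α,s): 0.06·log₂(2.2727) = 0.0711
  (α,t): 0.07·log₂(1.1218) = 0.0116
  (β,r): 0.52·log₂(1.0860) = 0.0619
  (β,s): 0.05·log₂(0.5981) = -0.0371
  (β,t): 0.19·log₂(0.9615) = -0.0108
Sum = 0.046 bits.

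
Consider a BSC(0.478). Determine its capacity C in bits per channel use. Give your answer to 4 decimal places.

0.0014 bits

Binary symmetric channel: C = 1 − h₂(ε) where h₂ is the binary entropy function.
h₂(0.478) = −0.478·log₂0.478 − 0.522·log₂0.522 = 0.9986.
C = 1 − 0.9986 = 0.0014 bits per channel use.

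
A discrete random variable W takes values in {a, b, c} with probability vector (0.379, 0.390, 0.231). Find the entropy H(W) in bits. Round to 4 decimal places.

1.5486 bits

H(W) = −Σ p·log₂ p.
  −(0.379)·log₂(0.379) = 0.53050
  −(0.390)·log₂(0.390) = 0.52980
  −(0.231)·log₂(0.231) = 0.48834
Sum: 0.53050 + 0.52980 + 0.48834 = 1.5486 bits.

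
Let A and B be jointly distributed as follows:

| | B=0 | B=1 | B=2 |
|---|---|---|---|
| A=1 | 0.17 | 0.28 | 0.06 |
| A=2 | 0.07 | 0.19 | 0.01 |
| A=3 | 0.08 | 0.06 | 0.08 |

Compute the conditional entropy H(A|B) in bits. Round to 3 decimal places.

1.387 bits

Marginals: p(A) = (0.5100, 0.2700, 0.2200), p(B) = (0.3200, 0.5300, 0.1500).
H(A|B) = Σ p(B) · H(A|B=·).
  B=0: p=0.3200, H(A|B=0) = 1.4644
  B=1: p=0.5300, H(A|B=1) = 1.3727
  B=2: p=0.1500, H(A|B=2) = 1.2729
Weighted sum = 1.387 bits.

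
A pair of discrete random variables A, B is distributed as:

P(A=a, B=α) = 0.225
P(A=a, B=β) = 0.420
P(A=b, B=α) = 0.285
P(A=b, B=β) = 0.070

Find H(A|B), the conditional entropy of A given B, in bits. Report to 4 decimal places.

0.7948 bits

Marginals: p(A) = (0.6450, 0.3550), p(B) = (0.5100, 0.4900).
H(A|B) = Σ p(B) · H(A|B=·).
  B=α: p=0.5100, H(A|B=α) = 0.9900
  B=β: p=0.4900, H(A|B=β) = 0.5917
Weighted sum = 0.7948 bits.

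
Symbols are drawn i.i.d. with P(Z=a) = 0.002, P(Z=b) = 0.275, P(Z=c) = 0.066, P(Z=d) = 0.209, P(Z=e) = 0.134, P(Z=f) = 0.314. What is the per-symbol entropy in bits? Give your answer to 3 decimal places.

H(Z) = −Σ p·log₂ p.
  −(0.002)·log₂(0.002) = 0.0179
  −(0.275)·log₂(0.275) = 0.5122
  −(0.066)·log₂(0.066) = 0.2588
  −(0.209)·log₂(0.209) = 0.4720
  −(0.134)·log₂(0.134) = 0.3886
  −(0.314)·log₂(0.314) = 0.5247
Sum: 0.0179 + 0.5122 + 0.2588 + 0.4720 + 0.3886 + 0.5247 = 2.174 bits.

2.174 bits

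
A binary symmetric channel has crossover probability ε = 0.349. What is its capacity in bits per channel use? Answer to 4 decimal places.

0.0668 bits

Binary symmetric channel: C = 1 − h₂(ε) where h₂ is the binary entropy function.
h₂(0.349) = −0.349·log₂0.349 − 0.651·log₂0.651 = 0.9332.
C = 1 − 0.9332 = 0.0668 bits per channel use.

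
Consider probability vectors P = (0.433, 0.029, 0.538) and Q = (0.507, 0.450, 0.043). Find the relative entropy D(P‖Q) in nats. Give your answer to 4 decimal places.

D(P‖Q) = Σ p·ln(p/q).
  0.433·ln(0.433/0.507) = -0.06832
  0.029·ln(0.029/0.450) = -0.07952
  0.538·ln(0.538/0.043) = 1.35934
D(P‖Q) = 1.2115 nats.

1.2115 nats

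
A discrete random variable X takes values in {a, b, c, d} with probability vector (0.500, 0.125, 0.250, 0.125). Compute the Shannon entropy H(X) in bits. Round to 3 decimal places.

H(X) = −Σ p·log₂ p.
  −(0.500)·log₂(0.500) = 0.5000
  −(0.125)·log₂(0.125) = 0.3750
  −(0.250)·log₂(0.250) = 0.5000
  −(0.125)·log₂(0.125) = 0.3750
Sum: 0.5000 + 0.3750 + 0.5000 + 0.3750 = 1.750 bits.

1.750 bits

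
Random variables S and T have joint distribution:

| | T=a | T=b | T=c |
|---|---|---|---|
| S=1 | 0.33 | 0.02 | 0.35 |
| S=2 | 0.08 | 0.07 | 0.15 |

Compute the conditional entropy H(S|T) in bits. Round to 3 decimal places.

0.801 bits

Marginals: p(S) = (0.7000, 0.3000), p(T) = (0.4100, 0.0900, 0.5000).
H(S|T) = Σ p(T) · H(S|T=·).
  T=a: p=0.4100, H(S|T=a) = 0.7121
  T=b: p=0.0900, H(S|T=b) = 0.7642
  T=c: p=0.5000, H(S|T=c) = 0.8813
Weighted sum = 0.801 bits.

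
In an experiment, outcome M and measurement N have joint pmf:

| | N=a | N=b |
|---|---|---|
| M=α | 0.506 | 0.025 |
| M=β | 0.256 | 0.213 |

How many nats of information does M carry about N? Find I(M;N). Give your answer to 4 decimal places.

0.1249 nats

Marginals: p(M) = (0.5310, 0.4690), p(N) = (0.7620, 0.2380).
I(M;N) = Σ p(x,y)·ln[p(x,y)/(p(x)p(y))].
  (α,a): 0.506·ln(1.2505) = 0.11313
  (α,b): 0.025·ln(0.1978) = -0.04051
  (β,a): 0.256·ln(0.7163) = -0.08541
  (β,b): 0.213·ln(1.9082) = 0.13764
Sum = 0.1249 nats.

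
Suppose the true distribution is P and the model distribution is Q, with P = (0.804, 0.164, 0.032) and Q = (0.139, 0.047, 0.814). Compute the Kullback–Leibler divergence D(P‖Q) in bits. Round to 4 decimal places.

D(P‖Q) = Σ p·log₂(p/q).
  0.804·log₂(0.804/0.139) = 2.03582
  0.164·log₂(0.164/0.047) = 0.29569
  0.032·log₂(0.032/0.814) = -0.14940
D(P‖Q) = 2.1821 bits.

2.1821 bits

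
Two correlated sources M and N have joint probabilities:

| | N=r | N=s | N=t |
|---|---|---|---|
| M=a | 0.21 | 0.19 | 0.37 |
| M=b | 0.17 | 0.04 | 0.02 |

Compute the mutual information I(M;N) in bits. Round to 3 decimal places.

Marginals: p(M) = (0.7700, 0.2300), p(N) = (0.3800, 0.2300, 0.3900).
I(M;N) = Σ p(x,y)·log₂[p(x,y)/(p(x)p(y))].
  (a,r): 0.21·log₂(0.7177) = -0.1005
  (a,s): 0.19·log₂(1.0728) = 0.0193
  (a,t): 0.37·log₂(1.2321) = 0.1114
  (b,r): 0.17·log₂(1.9451) = 0.1632
  (b,s): 0.04·log₂(0.7561) = -0.0161
  (b,t): 0.02·log₂(0.2230) = -0.0433
Sum = 0.134 bits.

0.134 bits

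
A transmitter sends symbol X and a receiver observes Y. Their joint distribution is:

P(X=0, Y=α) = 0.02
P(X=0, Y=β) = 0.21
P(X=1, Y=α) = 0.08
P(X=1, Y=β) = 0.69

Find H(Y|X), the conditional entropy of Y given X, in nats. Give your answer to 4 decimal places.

Chain rule: H(Y|X) = H(X,Y) − H(X).
Marginals: p(X) = (0.2300, 0.7700), p(Y) = (0.1000, 0.9000).
H(X,Y) = 0.8641 nats; H(X) = 0.5393 nats.
H(Y|X) = 0.8641 − 0.5393 = 0.3248 nats.

0.3248 nats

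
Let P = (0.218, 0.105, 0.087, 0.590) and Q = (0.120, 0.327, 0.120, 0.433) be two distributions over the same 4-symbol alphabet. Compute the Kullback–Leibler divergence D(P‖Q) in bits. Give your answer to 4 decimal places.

0.2387 bits

D(P‖Q) = Σ p·log₂(p/q).
  0.218·log₂(0.218/0.120) = 0.18776
  0.105·log₂(0.105/0.327) = -0.17208
  0.087·log₂(0.087/0.120) = -0.04036
  0.590·log₂(0.590/0.433) = 0.26335
D(P‖Q) = 0.2387 bits.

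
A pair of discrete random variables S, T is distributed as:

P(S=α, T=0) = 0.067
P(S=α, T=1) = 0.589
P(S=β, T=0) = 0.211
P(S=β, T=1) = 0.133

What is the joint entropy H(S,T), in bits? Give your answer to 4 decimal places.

H(S,T) = −Σ p(x,y)·log₂ p(x,y) over all 4 cells.
  cell (α,0): −0.067·log₂0.067 = 0.26128
  cell (α,1): −0.589·log₂0.589 = 0.44980
  cell (β,0): −0.211·log₂0.211 = 0.47363
  cell (β,1): −0.133·log₂0.133 = 0.38710
Sum = 1.5718 bits.

1.5718 bits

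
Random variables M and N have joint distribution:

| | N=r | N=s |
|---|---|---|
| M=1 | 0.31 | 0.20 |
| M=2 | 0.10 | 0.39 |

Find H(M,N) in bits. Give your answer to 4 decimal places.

1.8502 bits

H(M,N) = −Σ p(x,y)·log₂ p(x,y) over all 4 cells.
  cell (1,r): −0.31·log₂0.31 = 0.52379
  cell (1,s): −0.20·log₂0.20 = 0.46439
  cell (2,r): −0.10·log₂0.10 = 0.33219
  cell (2,s): −0.39·log₂0.39 = 0.52980
Sum = 1.8502 bits.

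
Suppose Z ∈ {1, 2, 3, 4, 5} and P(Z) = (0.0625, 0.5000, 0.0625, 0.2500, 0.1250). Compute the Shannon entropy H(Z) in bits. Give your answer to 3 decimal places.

1.875 bits

H(Z) = −Σ p·log₂ p.
  −(0.0625)·log₂(0.0625) = 0.2500
  −(0.5000)·log₂(0.5000) = 0.5000
  −(0.0625)·log₂(0.0625) = 0.2500
  −(0.2500)·log₂(0.2500) = 0.5000
  −(0.1250)·log₂(0.1250) = 0.3750
Sum: 0.2500 + 0.5000 + 0.2500 + 0.5000 + 0.3750 = 1.875 bits.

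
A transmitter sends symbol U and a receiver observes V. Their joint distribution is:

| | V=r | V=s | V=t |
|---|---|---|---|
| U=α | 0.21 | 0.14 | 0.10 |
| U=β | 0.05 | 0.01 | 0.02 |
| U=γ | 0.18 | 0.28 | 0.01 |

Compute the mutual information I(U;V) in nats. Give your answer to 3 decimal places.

0.087 nats

Marginals: p(U) = (0.4500, 0.0800, 0.4700), p(V) = (0.4400, 0.4300, 0.1300).
I(U;V) = H(U) + H(V) − H(U,V).
H(U) = 0.9162, H(V) = 0.9894, H(U,V) = 1.8185.
I(U;V) = 0.9162 + 0.9894 − 1.8185 = 0.087 nats.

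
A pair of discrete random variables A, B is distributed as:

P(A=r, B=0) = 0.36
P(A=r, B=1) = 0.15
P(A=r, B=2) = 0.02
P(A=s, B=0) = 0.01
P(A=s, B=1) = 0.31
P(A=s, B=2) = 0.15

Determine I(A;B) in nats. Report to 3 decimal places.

Marginals: p(A) = (0.5300, 0.4700), p(B) = (0.3700, 0.4600, 0.1700).
I(A;B) = H(A) + H(B) − H(A,B).
H(A) = 0.6913, H(B) = 1.0263, H(A,B) = 1.4243.
I(A;B) = 0.6913 + 1.0263 − 1.4243 = 0.293 nats.

0.293 nats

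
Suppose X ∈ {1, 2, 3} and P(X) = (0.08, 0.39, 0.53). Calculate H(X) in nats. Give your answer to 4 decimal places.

H(X) = −Σ p·ln p.
  −(0.08)·ln(0.08) = 0.20206
  −(0.39)·ln(0.39) = 0.36723
  −(0.53)·ln(0.53) = 0.33649
Sum: 0.20206 + 0.36723 + 0.33649 = 0.9058 nats.

0.9058 nats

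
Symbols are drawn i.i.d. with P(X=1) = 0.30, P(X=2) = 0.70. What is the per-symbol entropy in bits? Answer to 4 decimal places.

H(X) = −Σ p·log₂ p.
  −(0.30)·log₂(0.30) = 0.52109
  −(0.70)·log₂(0.70) = 0.36020
Sum: 0.52109 + 0.36020 = 0.8813 bits.

0.8813 bits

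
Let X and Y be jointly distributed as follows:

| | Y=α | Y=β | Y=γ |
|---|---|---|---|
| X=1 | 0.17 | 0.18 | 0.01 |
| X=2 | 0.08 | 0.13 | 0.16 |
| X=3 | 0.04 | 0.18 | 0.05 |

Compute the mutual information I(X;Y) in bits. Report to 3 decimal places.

Marginals: p(X) = (0.3600, 0.3700, 0.2700), p(Y) = (0.2900, 0.4900, 0.2200).
I(X;Y) = Σ p(x,y)·log₂[p(x,y)/(p(x)p(y))].
  (1,α): 0.17·log₂(1.6284) = 0.1196
  (1,β): 0.18·log₂(1.0204) = 0.0052
  (1,γ): 0.01·log₂(0.1263) = -0.0299
  (2,α): 0.08·log₂(0.7456) = -0.0339
  (2,β): 0.13·log₂(0.7170) = -0.0624
  (2,γ): 0.16·log₂(1.9656) = 0.1560
  (3,α): 0.04·log₂(0.5109) = -0.0388
  (3,β): 0.18·log₂(1.3605) = 0.0800
  (3,γ): 0.05·log₂(0.8418) = -0.0124
Sum = 0.183 bits.

0.183 bits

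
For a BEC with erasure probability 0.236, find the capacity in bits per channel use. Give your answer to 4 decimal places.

Binary erasure channel: capacity C = 1 − ε.
C = 1 − 0.236 = 0.7640 bits per channel use.

0.7640 bits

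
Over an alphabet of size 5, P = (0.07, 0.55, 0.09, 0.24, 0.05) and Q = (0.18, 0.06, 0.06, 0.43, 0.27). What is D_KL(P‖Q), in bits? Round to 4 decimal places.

1.3917 bits

D(P‖Q) = Σ p·log₂(p/q).
  0.07·log₂(0.07/0.18) = -0.09538
  0.55·log₂(0.55/0.06) = 1.75802
  0.09·log₂(0.09/0.06) = 0.05265
  0.24·log₂(0.24/0.43) = -0.20191
  0.05·log₂(0.05/0.27) = -0.12165
D(P‖Q) = 1.3917 bits.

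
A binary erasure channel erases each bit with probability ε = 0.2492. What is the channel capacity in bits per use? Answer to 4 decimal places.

Binary erasure channel: capacity C = 1 − ε.
C = 1 − 0.2492 = 0.7508 bits per channel use.

0.7508 bits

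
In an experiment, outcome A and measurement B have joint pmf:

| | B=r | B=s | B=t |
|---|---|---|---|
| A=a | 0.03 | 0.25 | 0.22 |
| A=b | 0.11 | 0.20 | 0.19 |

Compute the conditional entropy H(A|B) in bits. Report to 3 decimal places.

0.959 bits

Marginals: p(A) = (0.5000, 0.5000), p(B) = (0.1400, 0.4500, 0.4100).
H(A|B) = Σ p(B) · H(A|B=·).
  B=r: p=0.1400, H(A|B=r) = 0.7496
  B=s: p=0.4500, H(A|B=s) = 0.9911
  B=t: p=0.4100, H(A|B=t) = 0.9961
Weighted sum = 0.959 bits.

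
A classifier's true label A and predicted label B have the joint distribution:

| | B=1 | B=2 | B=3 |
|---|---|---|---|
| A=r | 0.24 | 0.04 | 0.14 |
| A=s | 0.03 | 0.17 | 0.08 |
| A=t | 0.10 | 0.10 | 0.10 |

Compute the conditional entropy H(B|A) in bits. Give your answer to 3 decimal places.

1.390 bits

Chain rule: H(B|A) = H(A,B) − H(A).
Marginals: p(A) = (0.4200, 0.2800, 0.3000), p(B) = (0.3700, 0.3100, 0.3200).
H(A,B) = 2.9514 bits; H(A) = 1.5610 bits.
H(B|A) = 2.9514 − 1.5610 = 1.390 bits.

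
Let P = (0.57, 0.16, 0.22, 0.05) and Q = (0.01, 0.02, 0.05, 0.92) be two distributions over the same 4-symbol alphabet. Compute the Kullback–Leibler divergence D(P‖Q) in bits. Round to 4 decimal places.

4.0649 bits

D(P‖Q) = Σ p·log₂(p/q).
  0.57·log₂(0.57/0.01) = 3.32475
  0.16·log₂(0.16/0.02) = 0.48000
  0.22·log₂(0.22/0.05) = 0.47025
  0.05·log₂(0.05/0.92) = -0.21008
D(P‖Q) = 4.0649 bits.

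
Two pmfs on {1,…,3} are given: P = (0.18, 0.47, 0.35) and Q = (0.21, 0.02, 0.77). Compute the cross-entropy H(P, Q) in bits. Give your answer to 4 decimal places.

H(P,Q) = −Σ p·log₂ q.
  −0.18·log₂(0.21) = 0.40528
  −0.47·log₂(0.02) = 2.65261
  −0.35·log₂(0.77) = 0.13197
H(P,Q) = 3.1899 bits.

3.1899 bits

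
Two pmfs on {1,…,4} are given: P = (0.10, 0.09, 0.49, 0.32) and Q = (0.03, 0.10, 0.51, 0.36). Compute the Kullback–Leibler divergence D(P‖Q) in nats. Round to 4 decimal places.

0.0536 nats

D(P‖Q) = Σ p·ln(p/q).
  0.10·ln(0.10/0.03) = 0.12040
  0.09·ln(0.09/0.10) = -0.00948
  0.49·ln(0.49/0.51) = -0.01960
  0.32·ln(0.32/0.36) = -0.03769
D(P‖Q) = 0.0536 nats.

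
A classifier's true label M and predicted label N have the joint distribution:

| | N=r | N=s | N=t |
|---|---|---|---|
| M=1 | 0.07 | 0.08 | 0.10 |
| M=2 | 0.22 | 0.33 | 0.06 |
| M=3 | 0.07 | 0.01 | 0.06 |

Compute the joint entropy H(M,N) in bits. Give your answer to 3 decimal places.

2.723 bits

H(M,N) = −Σ p(x,y)·log₂ p(x,y) over all 9 cells.
  cell (1,r): −0.07·log₂0.07 = 0.2686
  cell (1,s): −0.08·log₂0.08 = 0.2915
  cell (1,t): −0.10·log₂0.10 = 0.3322
  cell (2,r): −0.22·log₂0.22 = 0.4806
  cell (2,s): −0.33·log₂0.33 = 0.5278
  cell (2,t): −0.06·log₂0.06 = 0.2435
  cell (3,r): −0.07·log₂0.07 = 0.2686
  cell (3,s): −0.01·log₂0.01 = 0.0664
  cell (3,t): −0.06·log₂0.06 = 0.2435
Sum = 2.723 bits.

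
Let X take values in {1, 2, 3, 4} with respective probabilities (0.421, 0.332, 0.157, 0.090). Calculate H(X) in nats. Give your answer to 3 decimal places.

H(X) = −Σ p·ln p.
  −(0.421)·ln(0.421) = 0.3642
  −(0.332)·ln(0.332) = 0.3661
  −(0.157)·ln(0.157) = 0.2907
  −(0.090)·ln(0.090) = 0.2167
Sum: 0.3642 + 0.3661 + 0.2907 + 0.2167 = 1.238 nats.

1.238 nats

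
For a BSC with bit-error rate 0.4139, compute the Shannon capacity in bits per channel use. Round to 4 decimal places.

Binary symmetric channel: C = 1 − h₂(ε) where h₂ is the binary entropy function.
h₂(0.4139) = −0.4139·log₂0.4139 − 0.5861·log₂0.5861 = 0.9785.
C = 1 − 0.9785 = 0.0215 bits per channel use.

0.0215 bits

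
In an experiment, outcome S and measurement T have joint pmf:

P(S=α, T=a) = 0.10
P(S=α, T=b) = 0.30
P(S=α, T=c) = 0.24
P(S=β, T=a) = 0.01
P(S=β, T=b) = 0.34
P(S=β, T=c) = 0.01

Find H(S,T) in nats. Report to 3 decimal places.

1.393 nats

H(S,T) = −Σ p(x,y)·ln p(x,y) over all 6 cells.
  cell (α,a): −0.10·ln0.10 = 0.2303
  cell (α,b): −0.30·ln0.30 = 0.3612
  cell (α,c): −0.24·ln0.24 = 0.3425
  cell (β,a): −0.01·ln0.01 = 0.0461
  cell (β,b): −0.34·ln0.34 = 0.3668
  cell (β,c): −0.01·ln0.01 = 0.0461
Sum = 1.393 nats.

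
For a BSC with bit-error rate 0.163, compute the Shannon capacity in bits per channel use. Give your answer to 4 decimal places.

Binary symmetric channel: C = 1 − h₂(ε) where h₂ is the binary entropy function.
h₂(0.163) = −0.163·log₂0.163 − 0.837·log₂0.837 = 0.6414.
C = 1 − 0.6414 = 0.3586 bits per channel use.

0.3586 bits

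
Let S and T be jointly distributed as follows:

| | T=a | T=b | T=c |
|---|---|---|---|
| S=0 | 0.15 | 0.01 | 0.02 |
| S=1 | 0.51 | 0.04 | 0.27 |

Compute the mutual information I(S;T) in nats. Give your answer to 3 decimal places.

0.020 nats

Marginals: p(S) = (0.1800, 0.8200), p(T) = (0.6600, 0.0500, 0.2900).
I(S;T) = H(S) + H(T) − H(S,T).
H(S) = 0.4714, H(T) = 0.7830, H(S,T) = 1.2345.
I(S;T) = 0.4714 + 0.7830 − 1.2345 = 0.020 nats.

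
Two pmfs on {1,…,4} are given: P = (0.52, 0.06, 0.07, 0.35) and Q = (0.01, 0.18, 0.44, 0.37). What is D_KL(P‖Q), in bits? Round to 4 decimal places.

2.6554 bits

D(P‖Q) = Σ p·log₂(p/q).
  0.52·log₂(0.52/0.01) = 2.96423
  0.06·log₂(0.06/0.18) = -0.09510
  0.07·log₂(0.07/0.44) = -0.18565
  0.35·log₂(0.35/0.37) = -0.02806
D(P‖Q) = 2.6554 bits.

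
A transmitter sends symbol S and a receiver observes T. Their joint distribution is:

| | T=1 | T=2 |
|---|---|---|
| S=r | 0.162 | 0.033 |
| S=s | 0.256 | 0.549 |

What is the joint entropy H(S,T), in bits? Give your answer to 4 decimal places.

1.5660 bits

H(S,T) = −Σ p(x,y)·log₂ p(x,y) over all 4 cells.
  cell (r,1): −0.162·log₂0.162 = 0.42540
  cell (r,2): −0.033·log₂0.033 = 0.16241
  cell (s,1): −0.256·log₂0.256 = 0.50324
  cell (s,2): −0.549·log₂0.549 = 0.47495
Sum = 1.5660 bits.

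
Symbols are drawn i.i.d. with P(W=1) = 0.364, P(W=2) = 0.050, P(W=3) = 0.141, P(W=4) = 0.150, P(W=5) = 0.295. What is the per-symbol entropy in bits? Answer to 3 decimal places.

2.075 bits

H(W) = −Σ p·log₂ p.
  −(0.364)·log₂(0.364) = 0.5307
  −(0.050)·log₂(0.050) = 0.2161
  −(0.141)·log₂(0.141) = 0.3985
  −(0.150)·log₂(0.150) = 0.4105
  −(0.295)·log₂(0.295) = 0.5196
Sum: 0.5307 + 0.2161 + 0.3985 + 0.4105 + 0.5196 = 2.075 bits.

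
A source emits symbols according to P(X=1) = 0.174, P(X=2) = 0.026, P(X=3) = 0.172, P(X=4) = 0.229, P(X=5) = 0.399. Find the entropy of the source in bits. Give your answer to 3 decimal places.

2.029 bits

H(X) = −Σ p·log₂ p.
  −(0.174)·log₂(0.174) = 0.4390
  −(0.026)·log₂(0.026) = 0.1369
  −(0.172)·log₂(0.172) = 0.4368
  −(0.229)·log₂(0.229) = 0.4870
  −(0.399)·log₂(0.399) = 0.5289
Sum: 0.4390 + 0.1369 + 0.4368 + 0.4870 + 0.5289 = 2.029 bits.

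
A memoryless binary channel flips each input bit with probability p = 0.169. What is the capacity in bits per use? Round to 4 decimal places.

Binary symmetric channel: C = 1 − h₂(ε) where h₂ is the binary entropy function.
h₂(0.169) = −0.169·log₂0.169 − 0.831·log₂0.831 = 0.6554.
C = 1 − 0.6554 = 0.3446 bits per channel use.

0.3446 bits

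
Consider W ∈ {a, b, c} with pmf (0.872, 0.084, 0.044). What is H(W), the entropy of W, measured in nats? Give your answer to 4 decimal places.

0.4649 nats

H(W) = −Σ p·ln p.
  −(0.872)·ln(0.872) = 0.11943
  −(0.084)·ln(0.084) = 0.20806
  −(0.044)·ln(0.044) = 0.13744
Sum: 0.11943 + 0.20806 + 0.13744 = 0.4649 nats.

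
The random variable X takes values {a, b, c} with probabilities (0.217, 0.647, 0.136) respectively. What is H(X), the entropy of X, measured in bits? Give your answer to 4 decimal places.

H(X) = −Σ p·log₂ p.
  −(0.217)·log₂(0.217) = 0.47832
  −(0.647)·log₂(0.647) = 0.40642
  −(0.136)·log₂(0.136) = 0.39145
Sum: 0.47832 + 0.40642 + 0.39145 = 1.2762 bits.

1.2762 bits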